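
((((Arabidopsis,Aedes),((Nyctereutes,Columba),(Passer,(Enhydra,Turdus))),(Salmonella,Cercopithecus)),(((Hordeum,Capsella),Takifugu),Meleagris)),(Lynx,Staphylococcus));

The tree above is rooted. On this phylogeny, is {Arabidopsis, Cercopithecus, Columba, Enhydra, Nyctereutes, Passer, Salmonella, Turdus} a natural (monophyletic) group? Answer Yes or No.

No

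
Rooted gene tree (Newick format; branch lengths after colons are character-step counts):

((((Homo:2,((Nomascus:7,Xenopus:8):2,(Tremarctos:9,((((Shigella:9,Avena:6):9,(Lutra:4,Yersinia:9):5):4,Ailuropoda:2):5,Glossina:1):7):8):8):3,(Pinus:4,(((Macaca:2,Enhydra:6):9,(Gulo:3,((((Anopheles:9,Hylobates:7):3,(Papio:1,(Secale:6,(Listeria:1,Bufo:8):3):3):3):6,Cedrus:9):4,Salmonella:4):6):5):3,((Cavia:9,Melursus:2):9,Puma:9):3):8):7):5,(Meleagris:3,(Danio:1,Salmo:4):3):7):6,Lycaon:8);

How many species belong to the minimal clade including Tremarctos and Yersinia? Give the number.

The MRCA of Tremarctos and Yersinia is the node subtending (Tremarctos,((((Shigella,Avena),(Lutra,Yersinia)),Ailuropoda),Glossina)).
That clade contains 7 terminal taxa: Ailuropoda, Avena, Glossina, Lutra, Shigella, Tremarctos, Yersinia.

7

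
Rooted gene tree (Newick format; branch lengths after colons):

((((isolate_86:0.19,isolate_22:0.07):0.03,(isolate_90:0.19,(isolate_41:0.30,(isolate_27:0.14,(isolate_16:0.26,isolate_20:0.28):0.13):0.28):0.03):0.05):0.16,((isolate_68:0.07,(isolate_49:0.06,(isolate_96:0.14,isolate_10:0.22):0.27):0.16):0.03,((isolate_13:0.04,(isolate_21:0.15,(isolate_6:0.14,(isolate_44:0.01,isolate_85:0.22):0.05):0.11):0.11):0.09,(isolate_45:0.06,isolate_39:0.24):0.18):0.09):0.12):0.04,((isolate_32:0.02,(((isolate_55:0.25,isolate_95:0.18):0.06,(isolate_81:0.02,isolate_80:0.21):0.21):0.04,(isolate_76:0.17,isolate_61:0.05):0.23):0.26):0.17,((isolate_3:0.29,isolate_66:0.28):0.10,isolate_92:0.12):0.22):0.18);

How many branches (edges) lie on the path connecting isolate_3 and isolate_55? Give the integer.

8

The MRCA of isolate_3 and isolate_55 is the node subtending ((isolate_32,(((isolate_55,isolate_95),(isolate_81,isolate_80)),(isolate_76,isolate_61))),((isolate_3,isolate_66),isolate_92)).
From isolate_3 up to that node: 3 branches. From isolate_55 up to the same node: 5 branches. Total: 3 + 5 = 8.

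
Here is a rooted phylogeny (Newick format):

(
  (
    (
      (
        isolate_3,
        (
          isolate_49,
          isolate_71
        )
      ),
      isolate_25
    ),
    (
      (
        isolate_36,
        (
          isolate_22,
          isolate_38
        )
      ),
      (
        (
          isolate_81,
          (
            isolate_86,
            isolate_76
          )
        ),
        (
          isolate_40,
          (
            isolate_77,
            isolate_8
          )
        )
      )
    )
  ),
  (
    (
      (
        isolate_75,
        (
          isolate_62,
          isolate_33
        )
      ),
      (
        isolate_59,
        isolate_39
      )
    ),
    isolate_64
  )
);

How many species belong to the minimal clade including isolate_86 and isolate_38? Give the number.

The MRCA of isolate_86 and isolate_38 is the node subtending ((isolate_36,(isolate_22,isolate_38)),((isolate_81,(isolate_86,isolate_76)),(isolate_40,(isolate_77,isolate_8)))).
That clade contains 9 terminal taxa: isolate_22, isolate_36, isolate_38, isolate_40, isolate_76, isolate_77, isolate_8, isolate_81, isolate_86.

9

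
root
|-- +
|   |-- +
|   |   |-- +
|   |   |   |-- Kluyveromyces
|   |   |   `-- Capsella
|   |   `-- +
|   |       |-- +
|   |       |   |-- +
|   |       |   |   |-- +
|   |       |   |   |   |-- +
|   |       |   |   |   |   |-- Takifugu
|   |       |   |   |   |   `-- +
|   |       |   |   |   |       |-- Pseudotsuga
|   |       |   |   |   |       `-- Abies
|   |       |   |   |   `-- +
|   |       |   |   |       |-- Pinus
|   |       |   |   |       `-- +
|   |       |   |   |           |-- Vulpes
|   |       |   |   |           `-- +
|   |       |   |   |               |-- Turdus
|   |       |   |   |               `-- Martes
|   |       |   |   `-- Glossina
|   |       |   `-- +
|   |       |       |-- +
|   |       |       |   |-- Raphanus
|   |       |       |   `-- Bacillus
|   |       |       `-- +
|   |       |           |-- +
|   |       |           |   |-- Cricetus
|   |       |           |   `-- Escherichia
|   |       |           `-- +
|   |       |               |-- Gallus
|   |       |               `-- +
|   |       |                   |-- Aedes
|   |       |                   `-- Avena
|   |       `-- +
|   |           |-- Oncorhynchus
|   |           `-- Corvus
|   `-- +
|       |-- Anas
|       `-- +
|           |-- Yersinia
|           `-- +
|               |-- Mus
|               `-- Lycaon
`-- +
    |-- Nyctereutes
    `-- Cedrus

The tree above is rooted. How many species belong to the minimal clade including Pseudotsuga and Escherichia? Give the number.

15

The MRCA of Pseudotsuga and Escherichia is the node subtending ((((Takifugu,(Pseudotsuga,Abies)),(Pinus,(Vulpes,(Turdus,Martes)))),Glossina),((Raphanus,Bacillus),((Cricetus,Escherichia),(Gallus,(Aedes,Avena))))).
That clade contains 15 terminal taxa: Abies, Aedes, Avena, Bacillus, Cricetus, Escherichia, Gallus, Glossina, Martes, Pinus, Pseudotsuga, Raphanus, Takifugu, Turdus, Vulpes.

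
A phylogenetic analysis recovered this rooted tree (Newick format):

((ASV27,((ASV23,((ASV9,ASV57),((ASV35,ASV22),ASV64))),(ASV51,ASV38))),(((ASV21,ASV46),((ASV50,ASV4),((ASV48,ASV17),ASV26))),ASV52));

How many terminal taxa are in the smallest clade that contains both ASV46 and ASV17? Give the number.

The MRCA of ASV46 and ASV17 is the node subtending ((ASV21,ASV46),((ASV50,ASV4),((ASV48,ASV17),ASV26))).
That clade contains 7 terminal taxa: ASV17, ASV21, ASV26, ASV4, ASV46, ASV48, ASV50.

7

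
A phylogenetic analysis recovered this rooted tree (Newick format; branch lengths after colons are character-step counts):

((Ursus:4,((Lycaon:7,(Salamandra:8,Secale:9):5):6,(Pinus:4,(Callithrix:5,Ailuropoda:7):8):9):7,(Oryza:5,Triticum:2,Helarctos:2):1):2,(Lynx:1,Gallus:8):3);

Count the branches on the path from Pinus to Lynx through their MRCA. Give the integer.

The MRCA of Pinus and Lynx is the root of the tree.
From Pinus up to that node: 4 branches. From Lynx up to the same node: 2 branches. Total: 4 + 2 = 6.

6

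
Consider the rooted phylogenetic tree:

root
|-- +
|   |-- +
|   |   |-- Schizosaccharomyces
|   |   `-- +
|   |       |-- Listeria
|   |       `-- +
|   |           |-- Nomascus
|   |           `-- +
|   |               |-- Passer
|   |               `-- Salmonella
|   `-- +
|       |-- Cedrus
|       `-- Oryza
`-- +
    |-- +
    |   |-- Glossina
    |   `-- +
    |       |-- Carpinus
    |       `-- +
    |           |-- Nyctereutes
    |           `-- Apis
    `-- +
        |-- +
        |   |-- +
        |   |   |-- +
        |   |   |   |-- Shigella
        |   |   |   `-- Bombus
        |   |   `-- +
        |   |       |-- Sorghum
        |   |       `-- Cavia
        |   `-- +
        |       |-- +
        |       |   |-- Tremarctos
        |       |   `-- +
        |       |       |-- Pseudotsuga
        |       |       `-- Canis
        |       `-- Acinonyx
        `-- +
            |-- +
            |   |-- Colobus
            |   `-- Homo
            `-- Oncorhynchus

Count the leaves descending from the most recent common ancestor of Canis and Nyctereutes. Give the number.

15

The MRCA of Canis and Nyctereutes is the node subtending ((Glossina,(Carpinus,(Nyctereutes,Apis))),((((Shigella,Bombus),(Sorghum,Cavia)),((Tremarctos,(Pseudotsuga,Canis)),Acinonyx)),((Colobus,Homo),Oncorhynchus))).
That clade contains 15 terminal taxa: Acinonyx, Apis, Bombus, Canis, Carpinus, Cavia, Colobus, Glossina, Homo, Nyctereutes, Oncorhynchus, Pseudotsuga, Shigella, Sorghum, Tremarctos.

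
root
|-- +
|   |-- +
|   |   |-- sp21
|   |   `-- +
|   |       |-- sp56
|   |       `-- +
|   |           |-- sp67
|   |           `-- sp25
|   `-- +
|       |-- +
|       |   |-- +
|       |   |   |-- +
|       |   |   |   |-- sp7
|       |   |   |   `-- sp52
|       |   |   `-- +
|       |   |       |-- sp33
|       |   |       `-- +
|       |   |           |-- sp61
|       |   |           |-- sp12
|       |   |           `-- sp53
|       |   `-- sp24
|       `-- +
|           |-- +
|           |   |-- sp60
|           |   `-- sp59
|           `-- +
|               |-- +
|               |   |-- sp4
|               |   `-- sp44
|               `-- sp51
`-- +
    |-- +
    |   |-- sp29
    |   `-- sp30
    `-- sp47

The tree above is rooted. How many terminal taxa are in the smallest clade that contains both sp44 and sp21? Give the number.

16

The MRCA of sp44 and sp21 is the node subtending ((sp21,(sp56,(sp67,sp25))),((((sp7,sp52),(sp33,(sp61,sp12,sp53))),sp24),((sp60,sp59),((sp4,sp44),sp51)))).
That clade contains 16 terminal taxa: sp12, sp21, sp24, sp25, sp33, sp4, sp44, sp51, sp52, sp53, sp56, sp59, sp60, sp61, sp67, sp7.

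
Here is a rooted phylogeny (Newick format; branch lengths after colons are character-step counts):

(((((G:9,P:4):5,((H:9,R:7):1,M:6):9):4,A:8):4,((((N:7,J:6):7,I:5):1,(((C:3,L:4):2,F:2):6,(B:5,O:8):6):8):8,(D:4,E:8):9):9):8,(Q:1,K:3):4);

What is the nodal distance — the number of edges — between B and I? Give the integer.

5

The MRCA of B and I is the node subtending (((N,J),I),(((C,L),F),(B,O))).
From B up to that node: 3 branches. From I up to the same node: 2 branches. Total: 3 + 2 = 5.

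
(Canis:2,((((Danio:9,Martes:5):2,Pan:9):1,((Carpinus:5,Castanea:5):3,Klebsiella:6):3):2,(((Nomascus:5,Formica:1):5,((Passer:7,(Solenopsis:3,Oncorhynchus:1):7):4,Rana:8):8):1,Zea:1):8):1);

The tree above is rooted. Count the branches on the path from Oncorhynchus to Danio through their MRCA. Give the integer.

10

The MRCA of Oncorhynchus and Danio is the node subtending ((((Danio,Martes),Pan),((Carpinus,Castanea),Klebsiella)),(((Nomascus,Formica),((Passer,(Solenopsis,Oncorhynchus)),Rana)),Zea)).
From Oncorhynchus up to that node: 6 branches. From Danio up to the same node: 4 branches. Total: 6 + 4 = 10.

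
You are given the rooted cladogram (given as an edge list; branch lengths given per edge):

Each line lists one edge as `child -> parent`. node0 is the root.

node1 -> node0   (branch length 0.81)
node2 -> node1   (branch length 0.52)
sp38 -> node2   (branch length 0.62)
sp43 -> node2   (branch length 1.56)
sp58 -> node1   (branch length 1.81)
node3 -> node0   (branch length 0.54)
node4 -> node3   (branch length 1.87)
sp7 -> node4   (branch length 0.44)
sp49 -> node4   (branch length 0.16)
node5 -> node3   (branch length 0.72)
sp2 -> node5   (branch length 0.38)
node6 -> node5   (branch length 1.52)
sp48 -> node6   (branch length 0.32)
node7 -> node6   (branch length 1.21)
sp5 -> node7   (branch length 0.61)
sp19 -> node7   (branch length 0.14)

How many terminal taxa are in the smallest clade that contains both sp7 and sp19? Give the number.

6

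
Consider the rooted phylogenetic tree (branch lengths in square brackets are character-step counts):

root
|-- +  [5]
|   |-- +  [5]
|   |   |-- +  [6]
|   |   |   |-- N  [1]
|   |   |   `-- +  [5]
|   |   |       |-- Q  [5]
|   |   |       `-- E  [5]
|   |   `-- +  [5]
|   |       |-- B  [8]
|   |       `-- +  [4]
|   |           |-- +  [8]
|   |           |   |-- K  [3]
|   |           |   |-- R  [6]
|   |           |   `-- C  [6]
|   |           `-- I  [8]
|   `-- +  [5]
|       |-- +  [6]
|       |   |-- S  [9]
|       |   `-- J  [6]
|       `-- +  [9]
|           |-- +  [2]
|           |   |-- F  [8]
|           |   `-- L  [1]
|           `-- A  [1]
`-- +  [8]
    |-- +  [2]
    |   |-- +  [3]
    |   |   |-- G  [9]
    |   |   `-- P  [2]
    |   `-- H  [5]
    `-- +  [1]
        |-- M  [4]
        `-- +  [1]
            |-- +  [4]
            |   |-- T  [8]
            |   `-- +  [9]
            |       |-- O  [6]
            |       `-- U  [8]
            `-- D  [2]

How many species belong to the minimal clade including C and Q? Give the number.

8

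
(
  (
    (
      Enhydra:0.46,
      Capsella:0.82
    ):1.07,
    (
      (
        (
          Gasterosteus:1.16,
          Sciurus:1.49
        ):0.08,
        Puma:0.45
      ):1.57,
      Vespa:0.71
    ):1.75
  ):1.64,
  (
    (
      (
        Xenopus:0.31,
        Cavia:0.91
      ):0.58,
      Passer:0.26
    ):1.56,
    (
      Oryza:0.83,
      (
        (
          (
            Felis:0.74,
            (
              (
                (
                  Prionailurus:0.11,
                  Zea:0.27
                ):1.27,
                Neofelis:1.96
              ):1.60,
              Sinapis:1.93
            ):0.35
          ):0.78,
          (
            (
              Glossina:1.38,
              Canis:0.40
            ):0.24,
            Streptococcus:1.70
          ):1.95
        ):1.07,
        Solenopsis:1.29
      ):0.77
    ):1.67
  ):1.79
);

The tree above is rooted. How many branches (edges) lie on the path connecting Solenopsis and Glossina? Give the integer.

5

The MRCA of Solenopsis and Glossina is the node subtending (((Felis,(((Prionailurus,Zea),Neofelis),Sinapis)),((Glossina,Canis),Streptococcus)),Solenopsis).
From Solenopsis up to that node: 1 branch. From Glossina up to the same node: 4 branches. Total: 1 + 4 = 5.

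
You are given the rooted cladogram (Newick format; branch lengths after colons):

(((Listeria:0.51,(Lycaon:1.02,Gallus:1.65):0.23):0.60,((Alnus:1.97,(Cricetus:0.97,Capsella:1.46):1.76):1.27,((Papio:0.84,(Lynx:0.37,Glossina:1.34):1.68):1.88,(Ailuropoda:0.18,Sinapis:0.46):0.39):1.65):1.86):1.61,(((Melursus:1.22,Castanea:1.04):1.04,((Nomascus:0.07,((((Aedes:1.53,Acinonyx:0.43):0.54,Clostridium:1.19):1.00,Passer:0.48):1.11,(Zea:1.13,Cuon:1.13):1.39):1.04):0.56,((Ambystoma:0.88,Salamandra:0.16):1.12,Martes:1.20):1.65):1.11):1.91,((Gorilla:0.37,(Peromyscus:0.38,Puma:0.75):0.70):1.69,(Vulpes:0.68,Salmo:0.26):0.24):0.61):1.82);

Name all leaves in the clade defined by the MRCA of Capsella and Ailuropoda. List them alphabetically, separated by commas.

Tracing Capsella: it sits inside (Cricetus,Capsella).
Tracing Ailuropoda: it sits inside (Ailuropoda,Sinapis).
The smallest clade enclosing both is ((Alnus,(Cricetus,Capsella)),((Papio,(Lynx,Glossina)),(Ailuropoda,Sinapis))); the answer is its 8 terminal taxa in alphabetical order.

Ailuropoda, Alnus, Capsella, Cricetus, Glossina, Lynx, Papio, Sinapis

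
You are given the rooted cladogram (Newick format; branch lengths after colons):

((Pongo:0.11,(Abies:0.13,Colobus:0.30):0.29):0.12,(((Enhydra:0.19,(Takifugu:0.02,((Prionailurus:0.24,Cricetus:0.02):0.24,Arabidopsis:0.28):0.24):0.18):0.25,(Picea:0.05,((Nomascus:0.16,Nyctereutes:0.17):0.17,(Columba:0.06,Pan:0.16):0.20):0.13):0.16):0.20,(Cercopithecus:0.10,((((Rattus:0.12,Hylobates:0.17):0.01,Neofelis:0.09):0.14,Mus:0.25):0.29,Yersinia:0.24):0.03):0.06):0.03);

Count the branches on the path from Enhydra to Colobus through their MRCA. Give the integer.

7

The MRCA of Enhydra and Colobus is the root of the tree.
From Enhydra up to that node: 4 branches. From Colobus up to the same node: 3 branches. Total: 4 + 3 = 7.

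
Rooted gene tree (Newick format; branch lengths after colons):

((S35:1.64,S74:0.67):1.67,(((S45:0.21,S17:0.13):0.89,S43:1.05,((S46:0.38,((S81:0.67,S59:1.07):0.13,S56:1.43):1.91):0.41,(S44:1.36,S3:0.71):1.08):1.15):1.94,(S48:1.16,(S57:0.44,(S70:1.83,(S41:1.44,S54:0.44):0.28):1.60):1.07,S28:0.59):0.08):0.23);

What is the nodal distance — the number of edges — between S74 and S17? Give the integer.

The MRCA of S74 and S17 is the root of the tree.
From S74 up to that node: 2 branches. From S17 up to the same node: 4 branches. Total: 2 + 4 = 6.

6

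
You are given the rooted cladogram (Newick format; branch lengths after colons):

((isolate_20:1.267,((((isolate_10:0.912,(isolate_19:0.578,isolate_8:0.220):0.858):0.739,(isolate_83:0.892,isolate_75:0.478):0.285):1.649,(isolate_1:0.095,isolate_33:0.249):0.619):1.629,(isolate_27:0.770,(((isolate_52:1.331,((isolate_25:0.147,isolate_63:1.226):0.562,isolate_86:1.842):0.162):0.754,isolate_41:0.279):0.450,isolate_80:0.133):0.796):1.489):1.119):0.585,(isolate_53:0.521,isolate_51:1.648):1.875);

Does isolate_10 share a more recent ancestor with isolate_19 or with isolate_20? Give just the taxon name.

The MRCA of isolate_10 and isolate_19 subtends (isolate_10,(isolate_19,isolate_8)) (3 taxa).
The MRCA of isolate_10 and isolate_20 subtends (isolate_20,((((isolate_10,(isolate_19,isolate_8)),(isolate_83,isolate_75)),(isolate_1,isolate_33)),(isolate_27,(((isolate_52,((isolate_25,isolate_63),isolate_86)),isolate_41),isolate_80)))) (15 taxa).
The first is nested inside the second, so isolate_10 shares a more recent common ancestor with isolate_19.

isolate_19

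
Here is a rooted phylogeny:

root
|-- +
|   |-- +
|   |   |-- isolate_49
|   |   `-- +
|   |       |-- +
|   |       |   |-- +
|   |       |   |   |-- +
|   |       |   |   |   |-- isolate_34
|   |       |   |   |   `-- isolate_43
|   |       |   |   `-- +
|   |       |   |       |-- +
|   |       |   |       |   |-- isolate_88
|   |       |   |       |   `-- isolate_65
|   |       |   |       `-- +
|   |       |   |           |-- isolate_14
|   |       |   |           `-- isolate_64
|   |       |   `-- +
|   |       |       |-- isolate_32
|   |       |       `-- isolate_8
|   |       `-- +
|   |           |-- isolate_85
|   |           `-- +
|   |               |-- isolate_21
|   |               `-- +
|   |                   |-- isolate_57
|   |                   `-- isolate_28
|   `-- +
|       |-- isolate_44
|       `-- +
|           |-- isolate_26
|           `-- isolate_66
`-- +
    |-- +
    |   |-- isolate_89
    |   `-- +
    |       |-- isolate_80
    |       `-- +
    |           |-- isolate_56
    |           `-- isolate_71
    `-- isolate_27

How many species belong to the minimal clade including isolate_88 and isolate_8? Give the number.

The MRCA of isolate_88 and isolate_8 is the node subtending (((isolate_34,isolate_43),((isolate_88,isolate_65),(isolate_14,isolate_64))),(isolate_32,isolate_8)).
That clade contains 8 terminal taxa: isolate_14, isolate_32, isolate_34, isolate_43, isolate_64, isolate_65, isolate_8, isolate_88.

8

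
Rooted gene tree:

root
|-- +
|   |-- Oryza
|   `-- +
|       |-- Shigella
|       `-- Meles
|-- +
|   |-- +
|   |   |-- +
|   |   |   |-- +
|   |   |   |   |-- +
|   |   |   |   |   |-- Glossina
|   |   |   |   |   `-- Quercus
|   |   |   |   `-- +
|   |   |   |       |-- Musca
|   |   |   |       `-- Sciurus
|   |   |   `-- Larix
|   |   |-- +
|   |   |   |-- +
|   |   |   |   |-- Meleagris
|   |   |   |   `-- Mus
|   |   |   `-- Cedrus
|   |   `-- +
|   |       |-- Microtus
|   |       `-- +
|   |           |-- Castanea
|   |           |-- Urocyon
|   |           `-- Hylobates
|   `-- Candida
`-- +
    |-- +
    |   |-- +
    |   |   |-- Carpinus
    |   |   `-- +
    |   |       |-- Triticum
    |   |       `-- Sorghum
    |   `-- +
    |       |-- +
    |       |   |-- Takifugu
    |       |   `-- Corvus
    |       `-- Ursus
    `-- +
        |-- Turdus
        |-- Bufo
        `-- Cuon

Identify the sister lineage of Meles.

Meles attaches to the tree at the node subtending (Shigella,Meles).
The other lineage descending from that same node — the sister group — is the single tip Shigella.

Shigella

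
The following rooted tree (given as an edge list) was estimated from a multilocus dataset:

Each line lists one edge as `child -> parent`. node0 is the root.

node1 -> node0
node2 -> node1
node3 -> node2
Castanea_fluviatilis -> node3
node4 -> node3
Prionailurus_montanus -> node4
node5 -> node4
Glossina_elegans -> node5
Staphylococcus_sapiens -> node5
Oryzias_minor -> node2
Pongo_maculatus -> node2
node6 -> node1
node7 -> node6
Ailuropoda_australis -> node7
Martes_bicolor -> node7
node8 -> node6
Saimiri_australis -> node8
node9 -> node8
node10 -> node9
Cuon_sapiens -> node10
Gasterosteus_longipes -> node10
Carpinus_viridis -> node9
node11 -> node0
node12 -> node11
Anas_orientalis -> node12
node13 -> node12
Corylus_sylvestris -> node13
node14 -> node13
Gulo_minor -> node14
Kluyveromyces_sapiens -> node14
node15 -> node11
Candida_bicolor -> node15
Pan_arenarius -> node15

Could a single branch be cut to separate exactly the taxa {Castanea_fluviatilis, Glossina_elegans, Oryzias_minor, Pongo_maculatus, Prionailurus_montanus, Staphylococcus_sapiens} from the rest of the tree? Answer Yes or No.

Yes

The most recent common ancestor of these taxa subtends ((Castanea_fluviatilis,(Prionailurus_montanus,(Glossina_elegans,Staphylococcus_sapiens))),Oryzias_minor,Pongo_maculatus).
That clade has exactly 6 tips — every listed taxon and nothing else — so the group is monophyletic.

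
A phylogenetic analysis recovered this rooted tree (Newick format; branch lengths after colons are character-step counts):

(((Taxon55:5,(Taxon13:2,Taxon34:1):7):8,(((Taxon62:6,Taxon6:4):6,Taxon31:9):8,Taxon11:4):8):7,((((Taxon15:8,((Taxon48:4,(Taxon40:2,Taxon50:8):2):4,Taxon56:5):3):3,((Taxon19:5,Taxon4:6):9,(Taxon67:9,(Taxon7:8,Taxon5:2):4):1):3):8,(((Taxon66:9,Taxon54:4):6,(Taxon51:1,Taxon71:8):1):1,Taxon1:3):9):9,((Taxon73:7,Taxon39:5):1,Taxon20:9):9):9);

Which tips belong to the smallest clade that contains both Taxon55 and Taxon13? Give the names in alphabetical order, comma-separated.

Tracing Taxon55: it sits inside (Taxon55,(Taxon13,Taxon34)).
Tracing Taxon13: it sits inside (Taxon13,Taxon34).
The smallest clade enclosing both is (Taxon55,(Taxon13,Taxon34)); the answer is its 3 terminal taxa in alphabetical order.

Taxon13, Taxon34, Taxon55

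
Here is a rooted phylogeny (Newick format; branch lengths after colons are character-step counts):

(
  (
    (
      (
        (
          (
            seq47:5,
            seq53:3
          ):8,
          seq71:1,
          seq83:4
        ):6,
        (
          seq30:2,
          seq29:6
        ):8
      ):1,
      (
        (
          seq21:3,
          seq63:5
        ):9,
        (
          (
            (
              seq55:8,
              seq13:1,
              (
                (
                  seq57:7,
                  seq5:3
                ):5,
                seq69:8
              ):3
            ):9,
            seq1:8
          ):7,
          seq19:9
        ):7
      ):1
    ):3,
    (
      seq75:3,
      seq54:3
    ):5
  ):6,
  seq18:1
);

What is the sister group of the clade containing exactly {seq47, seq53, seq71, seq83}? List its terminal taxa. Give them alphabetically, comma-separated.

The clade containing exactly {seq47, seq53, seq71, seq83} attaches to the tree at the node subtending (((seq47,seq53),seq71,seq83),(seq30,seq29)).
The other lineage descending from that same node — the sister group — is (seq30,seq29); its 2 tips in alphabetical order are the answer.

seq29, seq30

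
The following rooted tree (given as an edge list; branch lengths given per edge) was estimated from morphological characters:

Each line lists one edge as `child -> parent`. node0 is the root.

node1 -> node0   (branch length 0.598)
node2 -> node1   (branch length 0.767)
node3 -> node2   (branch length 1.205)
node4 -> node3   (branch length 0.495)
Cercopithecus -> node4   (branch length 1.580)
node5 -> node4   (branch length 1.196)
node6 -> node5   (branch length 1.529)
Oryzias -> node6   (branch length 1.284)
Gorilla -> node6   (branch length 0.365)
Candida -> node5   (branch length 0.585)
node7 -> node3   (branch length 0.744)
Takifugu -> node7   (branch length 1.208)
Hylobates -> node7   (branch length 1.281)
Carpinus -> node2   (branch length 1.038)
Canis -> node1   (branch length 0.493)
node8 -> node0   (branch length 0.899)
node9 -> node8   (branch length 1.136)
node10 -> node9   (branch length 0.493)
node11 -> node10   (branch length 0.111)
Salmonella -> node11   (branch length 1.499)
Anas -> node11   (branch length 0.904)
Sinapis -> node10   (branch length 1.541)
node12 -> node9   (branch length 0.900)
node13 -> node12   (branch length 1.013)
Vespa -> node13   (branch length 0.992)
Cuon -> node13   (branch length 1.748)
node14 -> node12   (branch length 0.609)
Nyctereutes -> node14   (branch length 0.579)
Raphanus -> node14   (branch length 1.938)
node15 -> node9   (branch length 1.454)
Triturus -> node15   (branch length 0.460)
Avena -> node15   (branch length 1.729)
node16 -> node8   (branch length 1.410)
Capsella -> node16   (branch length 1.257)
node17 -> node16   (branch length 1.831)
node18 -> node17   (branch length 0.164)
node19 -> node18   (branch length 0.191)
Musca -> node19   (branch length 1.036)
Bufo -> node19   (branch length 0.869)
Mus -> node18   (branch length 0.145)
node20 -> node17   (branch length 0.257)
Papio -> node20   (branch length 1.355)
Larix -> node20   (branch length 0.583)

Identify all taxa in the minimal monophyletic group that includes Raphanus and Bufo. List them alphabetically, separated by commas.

Anas, Avena, Bufo, Capsella, Cuon, Larix, Mus, Musca, Nyctereutes, Papio, Raphanus, Salmonella, Sinapis, Triturus, Vespa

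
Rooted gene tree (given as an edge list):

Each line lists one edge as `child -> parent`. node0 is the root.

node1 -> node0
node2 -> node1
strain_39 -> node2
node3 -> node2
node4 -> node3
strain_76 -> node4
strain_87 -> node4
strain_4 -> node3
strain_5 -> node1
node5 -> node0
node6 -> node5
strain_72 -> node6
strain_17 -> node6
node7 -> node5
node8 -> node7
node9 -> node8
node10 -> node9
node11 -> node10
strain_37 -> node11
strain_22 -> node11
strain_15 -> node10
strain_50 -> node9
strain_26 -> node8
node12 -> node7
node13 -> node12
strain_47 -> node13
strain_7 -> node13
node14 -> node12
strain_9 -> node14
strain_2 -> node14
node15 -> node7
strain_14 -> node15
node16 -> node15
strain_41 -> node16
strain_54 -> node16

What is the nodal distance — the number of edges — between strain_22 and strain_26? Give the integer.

The MRCA of strain_22 and strain_26 is the node subtending ((((strain_37,strain_22),strain_15),strain_50),strain_26).
From strain_22 up to that node: 4 branches. From strain_26 up to the same node: 1 branch. Total: 4 + 1 = 5.

5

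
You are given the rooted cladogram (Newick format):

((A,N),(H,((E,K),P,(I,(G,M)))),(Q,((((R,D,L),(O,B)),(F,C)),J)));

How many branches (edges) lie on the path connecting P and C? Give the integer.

The MRCA of P and C is the root of the tree.
From P up to that node: 3 branches. From C up to the same node: 5 branches. Total: 3 + 5 = 8.

8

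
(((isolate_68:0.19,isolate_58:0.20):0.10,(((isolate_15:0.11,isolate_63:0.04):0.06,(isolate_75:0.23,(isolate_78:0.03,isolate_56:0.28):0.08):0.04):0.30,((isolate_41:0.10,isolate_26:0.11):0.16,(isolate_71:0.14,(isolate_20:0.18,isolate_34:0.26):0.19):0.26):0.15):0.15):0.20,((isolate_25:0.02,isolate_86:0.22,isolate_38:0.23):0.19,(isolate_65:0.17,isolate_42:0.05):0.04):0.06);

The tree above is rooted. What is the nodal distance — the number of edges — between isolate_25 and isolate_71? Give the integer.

The MRCA of isolate_25 and isolate_71 is the root of the tree.
From isolate_25 up to that node: 3 branches. From isolate_71 up to the same node: 5 branches. Total: 3 + 5 = 8.

8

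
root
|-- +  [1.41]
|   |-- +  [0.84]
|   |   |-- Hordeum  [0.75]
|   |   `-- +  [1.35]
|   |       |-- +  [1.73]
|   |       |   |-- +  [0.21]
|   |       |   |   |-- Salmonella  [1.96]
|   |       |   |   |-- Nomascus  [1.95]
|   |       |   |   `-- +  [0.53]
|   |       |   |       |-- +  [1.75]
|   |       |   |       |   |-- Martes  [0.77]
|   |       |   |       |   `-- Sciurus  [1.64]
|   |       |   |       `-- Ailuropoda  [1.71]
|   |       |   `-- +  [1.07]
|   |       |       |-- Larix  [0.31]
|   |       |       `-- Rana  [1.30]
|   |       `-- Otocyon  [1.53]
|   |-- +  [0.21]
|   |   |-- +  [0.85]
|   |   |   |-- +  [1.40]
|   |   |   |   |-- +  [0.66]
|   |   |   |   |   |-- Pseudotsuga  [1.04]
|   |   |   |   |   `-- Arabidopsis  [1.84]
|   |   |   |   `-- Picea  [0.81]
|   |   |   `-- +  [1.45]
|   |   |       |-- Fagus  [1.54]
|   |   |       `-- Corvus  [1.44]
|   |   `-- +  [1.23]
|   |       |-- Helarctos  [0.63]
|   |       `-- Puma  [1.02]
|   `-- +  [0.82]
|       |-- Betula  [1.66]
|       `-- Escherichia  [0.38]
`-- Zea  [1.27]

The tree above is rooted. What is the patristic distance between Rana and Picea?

9.56

The path runs Rana → … → MRCA → … → Picea; the MRCA is the node subtending ((Hordeum,(((Salmonella,Nomascus,((Martes,Sciurus),Ailuropoda)),(Larix,Rana)),Otocyon)),((((Pseudotsuga,Arabidopsis),Picea),(Fagus,Corvus)),(Helarctos,Puma)),(Betula,Escherichia)).
Branch lengths along that path: 1.30 + 1.07 + 1.73 + 1.35 + 0.84 + 0.21 + 0.85 + 1.40 + 0.81 = 9.56.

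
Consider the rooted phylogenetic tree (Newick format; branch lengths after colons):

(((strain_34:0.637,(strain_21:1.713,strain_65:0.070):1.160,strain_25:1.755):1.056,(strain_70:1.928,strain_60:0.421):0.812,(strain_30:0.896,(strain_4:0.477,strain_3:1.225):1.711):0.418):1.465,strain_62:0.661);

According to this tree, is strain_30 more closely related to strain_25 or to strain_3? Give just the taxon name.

The MRCA of strain_30 and strain_3 subtends (strain_30,(strain_4,strain_3)) (3 taxa).
The MRCA of strain_30 and strain_25 subtends ((strain_34,(strain_21,strain_65),strain_25),(strain_70,strain_60),(strain_30,(strain_4,strain_3))) (9 taxa).
The first is nested inside the second, so strain_30 shares a more recent common ancestor with strain_3.

strain_3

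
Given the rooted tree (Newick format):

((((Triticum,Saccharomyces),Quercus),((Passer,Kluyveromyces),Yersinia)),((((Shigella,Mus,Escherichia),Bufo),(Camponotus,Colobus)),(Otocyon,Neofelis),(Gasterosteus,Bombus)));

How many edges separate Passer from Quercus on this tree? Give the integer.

5

The MRCA of Passer and Quercus is the node subtending (((Triticum,Saccharomyces),Quercus),((Passer,Kluyveromyces),Yersinia)).
From Passer up to that node: 3 branches. From Quercus up to the same node: 2 branches. Total: 3 + 2 = 5.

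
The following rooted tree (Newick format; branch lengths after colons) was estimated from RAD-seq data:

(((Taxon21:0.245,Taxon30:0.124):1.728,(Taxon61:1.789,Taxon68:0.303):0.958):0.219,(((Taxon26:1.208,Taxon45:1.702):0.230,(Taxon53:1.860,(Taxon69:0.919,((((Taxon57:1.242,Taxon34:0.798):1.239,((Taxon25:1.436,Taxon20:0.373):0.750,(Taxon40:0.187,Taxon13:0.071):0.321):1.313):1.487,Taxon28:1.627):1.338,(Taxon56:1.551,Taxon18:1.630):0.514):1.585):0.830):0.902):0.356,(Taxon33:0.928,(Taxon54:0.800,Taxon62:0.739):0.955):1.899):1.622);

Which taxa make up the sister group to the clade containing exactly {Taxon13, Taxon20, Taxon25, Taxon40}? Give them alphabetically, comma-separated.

Taxon34, Taxon57

The clade containing exactly {Taxon13, Taxon20, Taxon25, Taxon40} attaches to the tree at the node subtending ((Taxon57,Taxon34),((Taxon25,Taxon20),(Taxon40,Taxon13))).
The other lineage descending from that same node — the sister group — is (Taxon57,Taxon34); its 2 tips in alphabetical order are the answer.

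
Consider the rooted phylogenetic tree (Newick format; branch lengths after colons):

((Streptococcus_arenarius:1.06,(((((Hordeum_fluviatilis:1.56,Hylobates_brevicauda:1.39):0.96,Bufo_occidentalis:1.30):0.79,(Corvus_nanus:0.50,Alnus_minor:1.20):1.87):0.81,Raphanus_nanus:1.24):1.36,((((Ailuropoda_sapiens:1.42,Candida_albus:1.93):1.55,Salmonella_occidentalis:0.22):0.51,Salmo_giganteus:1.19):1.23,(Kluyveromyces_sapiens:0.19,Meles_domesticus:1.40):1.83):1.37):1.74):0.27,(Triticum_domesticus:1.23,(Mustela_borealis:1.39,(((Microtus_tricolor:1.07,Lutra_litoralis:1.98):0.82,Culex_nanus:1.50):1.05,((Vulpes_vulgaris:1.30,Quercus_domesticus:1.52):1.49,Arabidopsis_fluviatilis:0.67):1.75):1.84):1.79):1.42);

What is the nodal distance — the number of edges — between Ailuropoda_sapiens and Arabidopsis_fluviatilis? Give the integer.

12

The MRCA of Ailuropoda_sapiens and Arabidopsis_fluviatilis is the root of the tree.
From Ailuropoda_sapiens up to that node: 7 branches. From Arabidopsis_fluviatilis up to the same node: 5 branches. Total: 7 + 5 = 12.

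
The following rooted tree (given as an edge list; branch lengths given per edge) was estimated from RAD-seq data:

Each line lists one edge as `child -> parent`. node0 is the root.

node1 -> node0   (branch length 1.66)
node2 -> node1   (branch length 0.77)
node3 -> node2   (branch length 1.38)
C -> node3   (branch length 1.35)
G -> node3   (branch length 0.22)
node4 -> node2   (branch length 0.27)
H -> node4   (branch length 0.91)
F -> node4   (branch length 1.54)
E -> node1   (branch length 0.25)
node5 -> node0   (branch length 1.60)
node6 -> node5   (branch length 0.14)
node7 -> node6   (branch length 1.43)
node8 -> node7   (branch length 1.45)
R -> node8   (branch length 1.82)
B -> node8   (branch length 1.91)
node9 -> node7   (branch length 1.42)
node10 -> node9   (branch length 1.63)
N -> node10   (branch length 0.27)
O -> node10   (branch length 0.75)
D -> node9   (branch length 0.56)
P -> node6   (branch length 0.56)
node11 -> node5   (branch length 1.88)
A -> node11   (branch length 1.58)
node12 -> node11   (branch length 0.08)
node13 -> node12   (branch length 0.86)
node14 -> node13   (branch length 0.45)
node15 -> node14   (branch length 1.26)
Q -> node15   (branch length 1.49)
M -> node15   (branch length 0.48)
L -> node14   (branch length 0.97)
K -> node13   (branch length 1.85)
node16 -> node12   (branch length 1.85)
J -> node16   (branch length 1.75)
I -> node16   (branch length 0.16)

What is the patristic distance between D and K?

The path runs D → … → MRCA → … → K; the MRCA is the node subtending ((((R,B),((N,O),D)),P),(A,((((Q,M),L),K),(J,I)))).
Branch lengths along that path: 0.56 + 1.42 + 1.43 + 0.14 + 1.88 + 0.08 + 0.86 + 1.85 = 8.22.

8.22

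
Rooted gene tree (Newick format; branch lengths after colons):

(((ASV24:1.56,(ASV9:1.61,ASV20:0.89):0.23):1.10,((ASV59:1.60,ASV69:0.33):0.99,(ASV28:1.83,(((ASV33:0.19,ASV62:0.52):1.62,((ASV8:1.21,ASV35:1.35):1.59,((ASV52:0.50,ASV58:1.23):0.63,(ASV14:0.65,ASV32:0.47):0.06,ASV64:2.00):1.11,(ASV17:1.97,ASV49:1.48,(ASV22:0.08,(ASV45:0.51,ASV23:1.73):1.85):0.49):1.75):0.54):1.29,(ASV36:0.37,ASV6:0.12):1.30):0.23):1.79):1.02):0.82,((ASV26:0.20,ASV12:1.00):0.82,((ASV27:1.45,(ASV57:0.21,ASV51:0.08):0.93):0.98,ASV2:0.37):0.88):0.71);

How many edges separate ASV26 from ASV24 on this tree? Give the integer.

The MRCA of ASV26 and ASV24 is the root of the tree.
From ASV26 up to that node: 3 branches. From ASV24 up to the same node: 3 branches. Total: 3 + 3 = 6.

6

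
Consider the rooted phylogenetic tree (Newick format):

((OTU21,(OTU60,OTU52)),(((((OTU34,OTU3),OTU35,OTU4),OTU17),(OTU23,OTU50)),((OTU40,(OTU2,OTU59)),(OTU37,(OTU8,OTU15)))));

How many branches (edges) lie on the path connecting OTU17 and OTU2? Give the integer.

7

The MRCA of OTU17 and OTU2 is the node subtending (((((OTU34,OTU3),OTU35,OTU4),OTU17),(OTU23,OTU50)),((OTU40,(OTU2,OTU59)),(OTU37,(OTU8,OTU15)))).
From OTU17 up to that node: 3 branches. From OTU2 up to the same node: 4 branches. Total: 3 + 4 = 7.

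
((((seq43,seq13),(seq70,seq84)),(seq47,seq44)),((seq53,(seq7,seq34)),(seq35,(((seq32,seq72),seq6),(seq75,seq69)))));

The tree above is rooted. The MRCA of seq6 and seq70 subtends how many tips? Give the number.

15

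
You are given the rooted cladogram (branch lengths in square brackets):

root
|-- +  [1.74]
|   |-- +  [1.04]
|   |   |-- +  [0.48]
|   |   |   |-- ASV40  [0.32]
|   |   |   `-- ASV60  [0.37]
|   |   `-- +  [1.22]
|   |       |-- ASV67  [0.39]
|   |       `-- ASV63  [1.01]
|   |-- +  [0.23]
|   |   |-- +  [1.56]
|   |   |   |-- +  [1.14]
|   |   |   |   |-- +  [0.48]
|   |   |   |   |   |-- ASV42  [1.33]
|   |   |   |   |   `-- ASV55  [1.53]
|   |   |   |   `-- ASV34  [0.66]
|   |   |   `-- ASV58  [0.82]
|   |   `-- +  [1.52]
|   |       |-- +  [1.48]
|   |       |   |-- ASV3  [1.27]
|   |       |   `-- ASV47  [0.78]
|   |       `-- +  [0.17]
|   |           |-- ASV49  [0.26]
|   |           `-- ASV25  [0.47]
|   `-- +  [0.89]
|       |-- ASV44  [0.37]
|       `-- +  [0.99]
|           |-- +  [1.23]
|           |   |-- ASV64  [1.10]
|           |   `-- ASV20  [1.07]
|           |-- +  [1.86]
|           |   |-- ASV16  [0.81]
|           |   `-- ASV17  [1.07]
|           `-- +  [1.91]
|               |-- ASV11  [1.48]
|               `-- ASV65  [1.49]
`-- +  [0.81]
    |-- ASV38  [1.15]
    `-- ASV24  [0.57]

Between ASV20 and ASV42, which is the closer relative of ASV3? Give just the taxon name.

The MRCA of ASV3 and ASV42 subtends ((((ASV42,ASV55),ASV34),ASV58),((ASV3,ASV47),(ASV49,ASV25))) (8 taxa).
The MRCA of ASV3 and ASV20 subtends (((ASV40,ASV60),(ASV67,ASV63)),((((ASV42,ASV55),ASV34),ASV58),((ASV3,ASV47),(ASV49,ASV25))),(ASV44,((ASV64,ASV20),(ASV16,ASV17),(ASV11,ASV65)))) (19 taxa).
The first is nested inside the second, so ASV3 shares a more recent common ancestor with ASV42.

ASV42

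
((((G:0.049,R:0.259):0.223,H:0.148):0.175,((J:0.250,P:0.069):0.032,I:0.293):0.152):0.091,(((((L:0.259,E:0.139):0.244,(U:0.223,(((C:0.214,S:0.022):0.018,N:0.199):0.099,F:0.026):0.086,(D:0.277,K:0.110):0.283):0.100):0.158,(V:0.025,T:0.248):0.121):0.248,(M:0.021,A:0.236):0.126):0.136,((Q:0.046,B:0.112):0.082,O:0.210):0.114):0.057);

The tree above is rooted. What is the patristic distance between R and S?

1.672

The path runs R → … → MRCA → … → S; the MRCA is the root of the tree.
Branch lengths along that path: 0.259 + 0.223 + 0.175 + 0.091 + 0.057 + 0.136 + 0.248 + 0.158 + 0.100 + 0.086 + 0.099 + 0.018 + 0.022 = 1.672.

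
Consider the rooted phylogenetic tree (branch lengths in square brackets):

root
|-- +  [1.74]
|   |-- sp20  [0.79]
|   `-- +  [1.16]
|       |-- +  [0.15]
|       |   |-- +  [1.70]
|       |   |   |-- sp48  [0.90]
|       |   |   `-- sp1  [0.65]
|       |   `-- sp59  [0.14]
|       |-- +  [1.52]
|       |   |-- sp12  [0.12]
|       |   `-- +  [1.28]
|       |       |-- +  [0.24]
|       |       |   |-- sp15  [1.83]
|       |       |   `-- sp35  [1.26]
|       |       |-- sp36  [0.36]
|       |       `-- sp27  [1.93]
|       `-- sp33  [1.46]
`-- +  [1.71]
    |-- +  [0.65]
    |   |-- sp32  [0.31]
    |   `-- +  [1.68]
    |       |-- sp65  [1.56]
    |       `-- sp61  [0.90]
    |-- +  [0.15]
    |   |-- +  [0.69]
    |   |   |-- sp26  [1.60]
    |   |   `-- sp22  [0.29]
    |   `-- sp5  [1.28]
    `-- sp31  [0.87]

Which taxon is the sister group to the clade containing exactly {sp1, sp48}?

sp59

The clade containing exactly {sp1, sp48} attaches to the tree at the node subtending ((sp48,sp1),sp59).
The other lineage descending from that same node — the sister group — is the single tip sp59.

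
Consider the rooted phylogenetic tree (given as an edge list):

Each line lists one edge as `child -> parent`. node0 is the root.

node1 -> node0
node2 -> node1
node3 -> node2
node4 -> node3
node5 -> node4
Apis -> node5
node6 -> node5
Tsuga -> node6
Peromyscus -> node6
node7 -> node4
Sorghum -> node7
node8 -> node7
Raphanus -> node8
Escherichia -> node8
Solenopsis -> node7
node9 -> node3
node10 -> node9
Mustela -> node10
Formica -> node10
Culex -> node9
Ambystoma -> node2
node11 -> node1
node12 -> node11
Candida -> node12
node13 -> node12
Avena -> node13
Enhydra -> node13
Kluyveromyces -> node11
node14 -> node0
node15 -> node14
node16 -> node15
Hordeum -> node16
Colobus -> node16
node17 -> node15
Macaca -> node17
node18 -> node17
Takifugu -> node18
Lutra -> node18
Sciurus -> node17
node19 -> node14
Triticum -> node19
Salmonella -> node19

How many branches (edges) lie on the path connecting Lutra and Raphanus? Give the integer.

The MRCA of Lutra and Raphanus is the root of the tree.
From Lutra up to that node: 5 branches. From Raphanus up to the same node: 7 branches. Total: 5 + 7 = 12.

12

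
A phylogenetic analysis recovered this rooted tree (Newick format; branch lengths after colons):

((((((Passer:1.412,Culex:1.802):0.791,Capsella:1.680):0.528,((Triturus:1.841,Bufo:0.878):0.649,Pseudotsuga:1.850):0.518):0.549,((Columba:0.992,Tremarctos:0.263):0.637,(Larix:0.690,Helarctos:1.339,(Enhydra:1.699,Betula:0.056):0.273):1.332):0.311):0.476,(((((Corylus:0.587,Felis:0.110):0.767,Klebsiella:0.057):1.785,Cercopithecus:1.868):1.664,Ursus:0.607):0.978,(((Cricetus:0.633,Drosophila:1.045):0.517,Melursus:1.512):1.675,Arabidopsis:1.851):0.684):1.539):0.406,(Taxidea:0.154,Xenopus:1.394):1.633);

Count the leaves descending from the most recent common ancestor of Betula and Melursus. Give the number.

The MRCA of Betula and Melursus is the node subtending (((((Passer,Culex),Capsella),((Triturus,Bufo),Pseudotsuga)),((Columba,Tremarctos),(Larix,Helarctos,(Enhydra,Betula)))),(((((Corylus,Felis),Klebsiella),Cercopithecus),Ursus),(((Cricetus,Drosophila),Melursus),Arabidopsis))).
That clade contains 21 terminal taxa: Arabidopsis, Betula, Bufo, Capsella, Cercopithecus, Columba, Corylus, Cricetus, Culex, Drosophila, Enhydra, Felis, Helarctos, Klebsiella, Larix, Melursus, Passer, Pseudotsuga, Tremarctos, Triturus, Ursus.

21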